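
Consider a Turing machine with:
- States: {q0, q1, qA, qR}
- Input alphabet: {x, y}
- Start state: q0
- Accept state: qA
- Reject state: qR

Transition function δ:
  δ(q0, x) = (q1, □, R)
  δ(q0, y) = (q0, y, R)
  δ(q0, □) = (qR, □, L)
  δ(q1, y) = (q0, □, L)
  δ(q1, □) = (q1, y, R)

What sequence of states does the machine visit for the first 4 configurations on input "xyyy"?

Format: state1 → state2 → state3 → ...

Execution trace:
Initial: [q0]xyyy
Step 1: δ(q0, x) = (q1, □, R) → □[q1]yyy
Step 2: δ(q1, y) = (q0, □, L) → [q0]□□yy
Step 3: δ(q0, □) = (qR, □, L) → [qR]□□□yy

The machine reaches the reject state qR and halts.

State sequence: q0 → q1 → q0 → qR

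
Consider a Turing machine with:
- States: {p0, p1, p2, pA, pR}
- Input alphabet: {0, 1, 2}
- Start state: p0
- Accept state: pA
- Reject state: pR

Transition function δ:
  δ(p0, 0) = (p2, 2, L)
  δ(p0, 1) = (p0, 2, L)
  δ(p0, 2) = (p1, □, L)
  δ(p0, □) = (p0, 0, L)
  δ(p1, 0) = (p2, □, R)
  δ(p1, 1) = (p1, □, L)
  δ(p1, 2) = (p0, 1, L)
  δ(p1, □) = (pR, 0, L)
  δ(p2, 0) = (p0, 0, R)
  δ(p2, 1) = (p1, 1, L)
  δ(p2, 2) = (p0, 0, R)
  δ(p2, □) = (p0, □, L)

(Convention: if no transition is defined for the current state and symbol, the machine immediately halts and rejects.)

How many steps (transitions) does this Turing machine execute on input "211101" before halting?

Execution trace:
Initial: [p0]211101
Step 1: δ(p0, 2) = (p1, □, L) → [p1]□□11101
Step 2: δ(p1, □) = (pR, 0, L) → [pR]□0□11101

The machine reaches the reject state pR and halts.

The machine executed 2 steps before halting.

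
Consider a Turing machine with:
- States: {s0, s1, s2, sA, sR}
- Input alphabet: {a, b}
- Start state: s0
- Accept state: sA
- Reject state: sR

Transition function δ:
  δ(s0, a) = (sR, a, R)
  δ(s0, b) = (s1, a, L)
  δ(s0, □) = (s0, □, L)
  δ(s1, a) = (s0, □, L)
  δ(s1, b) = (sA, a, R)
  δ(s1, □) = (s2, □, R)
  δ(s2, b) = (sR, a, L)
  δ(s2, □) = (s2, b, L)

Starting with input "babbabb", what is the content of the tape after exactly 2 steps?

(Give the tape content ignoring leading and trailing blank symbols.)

Execution trace:
Initial: [s0]babbabb
Step 1: δ(s0, b) = (s1, a, L) → [s1]□aabbabb
Step 2: δ(s1, □) = (s2, □, R) → □[s2]aabbabb

No transition is defined for δ(s2, a). By convention the machine halts and rejects.

After 2 steps, the tape (ignoring leading/trailing blanks) is: aabbabb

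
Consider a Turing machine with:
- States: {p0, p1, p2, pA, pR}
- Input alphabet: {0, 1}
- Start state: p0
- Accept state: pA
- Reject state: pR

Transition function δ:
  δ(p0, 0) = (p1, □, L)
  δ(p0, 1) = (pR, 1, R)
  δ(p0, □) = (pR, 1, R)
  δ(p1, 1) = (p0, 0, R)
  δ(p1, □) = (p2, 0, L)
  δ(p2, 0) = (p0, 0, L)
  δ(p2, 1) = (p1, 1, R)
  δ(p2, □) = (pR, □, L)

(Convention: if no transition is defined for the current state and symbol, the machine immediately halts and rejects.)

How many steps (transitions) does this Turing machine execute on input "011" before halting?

Execution trace:
Initial: [p0]011
Step 1: δ(p0, 0) = (p1, □, L) → [p1]□□11
Step 2: δ(p1, □) = (p2, 0, L) → [p2]□0□11
Step 3: δ(p2, □) = (pR, □, L) → [pR]□□0□11

The machine reaches the reject state pR and halts.

The machine executed 3 steps before halting.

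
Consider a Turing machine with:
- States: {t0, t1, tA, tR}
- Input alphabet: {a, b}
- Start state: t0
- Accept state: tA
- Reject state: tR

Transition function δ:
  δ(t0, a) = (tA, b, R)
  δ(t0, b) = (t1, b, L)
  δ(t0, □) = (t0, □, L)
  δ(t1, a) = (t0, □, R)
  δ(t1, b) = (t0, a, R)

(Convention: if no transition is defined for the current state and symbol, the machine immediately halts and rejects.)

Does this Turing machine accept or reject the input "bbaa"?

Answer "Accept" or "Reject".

Execution trace:
Initial: [t0]bbaa
Step 1: δ(t0, b) = (t1, b, L) → [t1]□bbaa

No transition is defined for δ(t1, □). By convention the machine halts and rejects.

Answer: Reject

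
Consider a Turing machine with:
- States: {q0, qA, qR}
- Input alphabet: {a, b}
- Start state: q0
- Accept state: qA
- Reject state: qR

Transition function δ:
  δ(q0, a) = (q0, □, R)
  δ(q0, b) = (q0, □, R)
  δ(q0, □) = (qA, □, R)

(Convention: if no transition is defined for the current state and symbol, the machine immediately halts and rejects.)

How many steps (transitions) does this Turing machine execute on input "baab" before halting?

Execution trace:
Initial: [q0]baab
Step 1: δ(q0, b) = (q0, □, R) → □[q0]aab
Step 2: δ(q0, a) = (q0, □, R) → □□[q0]ab
Step 3: δ(q0, a) = (q0, □, R) → □□□[q0]b
Step 4: δ(q0, b) = (q0, □, R) → □□□□[q0]□
Step 5: δ(q0, □) = (qA, □, R) → □□□□□[qA]□

The machine reaches the accept state qA and halts.

The machine executed 5 steps before halting.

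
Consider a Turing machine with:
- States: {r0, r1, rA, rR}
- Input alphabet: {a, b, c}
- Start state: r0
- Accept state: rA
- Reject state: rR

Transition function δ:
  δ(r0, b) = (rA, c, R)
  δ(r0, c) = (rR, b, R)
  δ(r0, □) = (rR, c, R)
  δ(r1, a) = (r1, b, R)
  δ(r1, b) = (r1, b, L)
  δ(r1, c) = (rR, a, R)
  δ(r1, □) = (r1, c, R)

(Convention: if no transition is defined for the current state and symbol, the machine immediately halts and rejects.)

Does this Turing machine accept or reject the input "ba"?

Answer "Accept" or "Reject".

Execution trace:
Initial: [r0]ba
Step 1: δ(r0, b) = (rA, c, R) → c[rA]a

The machine reaches the accept state rA and halts.

Answer: Accept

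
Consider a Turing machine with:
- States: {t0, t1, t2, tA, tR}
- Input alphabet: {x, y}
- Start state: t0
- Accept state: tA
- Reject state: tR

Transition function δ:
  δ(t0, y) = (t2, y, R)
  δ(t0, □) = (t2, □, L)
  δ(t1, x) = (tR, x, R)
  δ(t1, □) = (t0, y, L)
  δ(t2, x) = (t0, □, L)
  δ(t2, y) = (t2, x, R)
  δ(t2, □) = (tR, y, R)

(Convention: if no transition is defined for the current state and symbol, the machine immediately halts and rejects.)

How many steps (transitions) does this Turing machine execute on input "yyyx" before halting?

Execution trace:
Initial: [t0]yyyx
Step 1: δ(t0, y) = (t2, y, R) → y[t2]yyx
Step 2: δ(t2, y) = (t2, x, R) → yx[t2]yx
Step 3: δ(t2, y) = (t2, x, R) → yxx[t2]x
Step 4: δ(t2, x) = (t0, □, L) → yx[t0]x□

No transition is defined for δ(t0, x). By convention the machine halts and rejects.

The machine executed 4 steps before halting.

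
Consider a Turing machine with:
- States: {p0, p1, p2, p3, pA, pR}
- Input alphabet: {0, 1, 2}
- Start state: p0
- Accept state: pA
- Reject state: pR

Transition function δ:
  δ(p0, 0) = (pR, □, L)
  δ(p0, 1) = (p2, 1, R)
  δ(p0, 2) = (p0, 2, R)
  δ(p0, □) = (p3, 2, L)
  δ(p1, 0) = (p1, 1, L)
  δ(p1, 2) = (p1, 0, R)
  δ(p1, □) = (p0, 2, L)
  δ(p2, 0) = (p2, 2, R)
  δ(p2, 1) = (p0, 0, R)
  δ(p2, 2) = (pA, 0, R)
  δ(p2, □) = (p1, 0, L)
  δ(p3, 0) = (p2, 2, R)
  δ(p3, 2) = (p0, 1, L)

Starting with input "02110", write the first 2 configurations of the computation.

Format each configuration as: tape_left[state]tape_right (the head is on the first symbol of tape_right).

Transitions applied:
Step 1: δ(p0, 0) = (pR, □, L)

The first 2 configurations are:
[p0]02110 ⊢ [pR]□□2110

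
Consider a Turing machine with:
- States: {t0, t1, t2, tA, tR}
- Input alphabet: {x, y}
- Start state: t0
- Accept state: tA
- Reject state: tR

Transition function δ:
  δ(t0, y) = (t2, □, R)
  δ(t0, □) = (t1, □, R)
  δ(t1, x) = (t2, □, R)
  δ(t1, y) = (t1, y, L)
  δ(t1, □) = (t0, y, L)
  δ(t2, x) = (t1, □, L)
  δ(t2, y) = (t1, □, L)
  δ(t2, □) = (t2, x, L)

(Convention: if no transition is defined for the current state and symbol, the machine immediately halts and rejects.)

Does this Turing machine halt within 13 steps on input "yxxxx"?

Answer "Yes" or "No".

Execution trace:
Initial: [t0]yxxxx
Step 1: δ(t0, y) = (t2, □, R) → □[t2]xxxx
Step 2: δ(t2, x) = (t1, □, L) → [t1]□□xxx
Step 3: δ(t1, □) = (t0, y, L) → [t0]□y□xxx
Step 4: δ(t0, □) = (t1, □, R) → □[t1]y□xxx
Step 5: δ(t1, y) = (t1, y, L) → [t1]□y□xxx
Step 6: δ(t1, □) = (t0, y, L) → [t0]□yy□xxx
Step 7: δ(t0, □) = (t1, □, R) → □[t1]yy□xxx
Step 8: δ(t1, y) = (t1, y, L) → [t1]□yy□xxx
Step 9: δ(t1, □) = (t0, y, L) → [t0]□yyy□xxx
Step 10: δ(t0, □) = (t1, □, R) → □[t1]yyy□xxx
Step 11: δ(t1, y) = (t1, y, L) → [t1]□yyy□xxx
Step 12: δ(t1, □) = (t0, y, L) → [t0]□yyyy□xxx
Step 13: δ(t0, □) = (t1, □, R) → □[t1]yyyy□xxx

The machine has not reached a halting state after 13 steps.
The machine did not halt within the 13-step bound.

Answer: No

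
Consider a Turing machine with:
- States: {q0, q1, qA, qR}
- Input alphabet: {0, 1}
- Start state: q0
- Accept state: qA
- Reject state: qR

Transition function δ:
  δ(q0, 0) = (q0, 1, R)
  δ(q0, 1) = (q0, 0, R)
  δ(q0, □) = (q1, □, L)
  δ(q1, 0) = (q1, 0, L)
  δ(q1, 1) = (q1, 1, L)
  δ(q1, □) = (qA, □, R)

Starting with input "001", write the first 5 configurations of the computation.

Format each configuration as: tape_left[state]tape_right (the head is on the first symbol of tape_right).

Transitions applied:
Step 1: δ(q0, 0) = (q0, 1, R)
Step 2: δ(q0, 0) = (q0, 1, R)
Step 3: δ(q0, 1) = (q0, 0, R)
Step 4: δ(q0, □) = (q1, □, L)

The first 5 configurations are:
[q0]001 ⊢ 1[q0]01 ⊢ 11[q0]1 ⊢ 110[q0]□ ⊢ 11[q1]0□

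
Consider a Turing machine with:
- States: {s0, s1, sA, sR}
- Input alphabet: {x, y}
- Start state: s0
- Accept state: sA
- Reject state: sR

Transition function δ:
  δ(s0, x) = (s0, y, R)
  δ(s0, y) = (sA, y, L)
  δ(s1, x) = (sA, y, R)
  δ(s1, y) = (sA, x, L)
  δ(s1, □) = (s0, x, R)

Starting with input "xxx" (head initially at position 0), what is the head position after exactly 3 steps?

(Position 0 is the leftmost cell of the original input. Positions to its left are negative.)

Execution trace (head position shown):
Step 0: [s0]xxx  (head at position 0)
Step 1: move right → y[s0]xx  (head at position 1)
Step 2: move right → yy[s0]x  (head at position 2)
Step 3: move right → yyy[s0]□  (head at position 3)

After 3 steps, the head is at position 3.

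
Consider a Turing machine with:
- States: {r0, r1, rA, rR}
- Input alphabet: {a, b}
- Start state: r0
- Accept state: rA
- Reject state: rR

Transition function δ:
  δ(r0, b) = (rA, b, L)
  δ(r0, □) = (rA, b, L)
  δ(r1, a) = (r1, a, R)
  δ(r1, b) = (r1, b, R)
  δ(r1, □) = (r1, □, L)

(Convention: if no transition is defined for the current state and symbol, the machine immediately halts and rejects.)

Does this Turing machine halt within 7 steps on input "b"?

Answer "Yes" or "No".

Execution trace:
Initial: [r0]b
Step 1: δ(r0, b) = (rA, b, L) → [rA]□b

The machine reaches the accept state rA and halts.
The machine halted after 1 step (within the 7-step bound).

Answer: Yes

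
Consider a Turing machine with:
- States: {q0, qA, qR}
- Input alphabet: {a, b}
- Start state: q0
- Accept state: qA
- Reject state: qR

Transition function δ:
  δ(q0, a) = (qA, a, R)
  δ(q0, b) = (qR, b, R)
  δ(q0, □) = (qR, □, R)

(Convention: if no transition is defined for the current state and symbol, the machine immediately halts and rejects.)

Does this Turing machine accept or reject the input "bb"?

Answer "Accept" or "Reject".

Execution trace:
Initial: [q0]bb
Step 1: δ(q0, b) = (qR, b, R) → b[qR]b

The machine reaches the reject state qR and halts.

Answer: Reject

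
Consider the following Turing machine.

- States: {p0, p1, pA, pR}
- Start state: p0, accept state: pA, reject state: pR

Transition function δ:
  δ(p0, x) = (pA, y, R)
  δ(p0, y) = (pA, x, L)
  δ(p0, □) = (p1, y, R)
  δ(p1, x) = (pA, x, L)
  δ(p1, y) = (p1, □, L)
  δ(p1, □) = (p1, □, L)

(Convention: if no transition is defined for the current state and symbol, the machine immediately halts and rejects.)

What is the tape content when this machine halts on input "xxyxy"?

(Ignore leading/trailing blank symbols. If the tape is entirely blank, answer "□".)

Execution trace:
Initial: [p0]xxyxy
Step 1: δ(p0, x) = (pA, y, R) → y[pA]xyxy

The machine reaches the accept state pA and halts.

Final tape (ignoring leading/trailing blanks): yxyxy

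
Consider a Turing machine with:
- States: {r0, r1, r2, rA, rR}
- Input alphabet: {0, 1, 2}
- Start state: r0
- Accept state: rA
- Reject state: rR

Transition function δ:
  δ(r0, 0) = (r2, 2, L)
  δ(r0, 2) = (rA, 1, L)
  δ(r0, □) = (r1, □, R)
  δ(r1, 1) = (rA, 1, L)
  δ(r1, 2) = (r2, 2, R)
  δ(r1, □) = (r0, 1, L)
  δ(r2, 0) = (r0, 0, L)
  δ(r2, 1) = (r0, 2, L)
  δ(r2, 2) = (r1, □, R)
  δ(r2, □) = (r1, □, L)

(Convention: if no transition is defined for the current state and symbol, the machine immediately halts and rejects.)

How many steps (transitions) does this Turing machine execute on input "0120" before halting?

Execution trace:
Initial: [r0]0120
Step 1: δ(r0, 0) = (r2, 2, L) → [r2]□2120
Step 2: δ(r2, □) = (r1, □, L) → [r1]□□2120
Step 3: δ(r1, □) = (r0, 1, L) → [r0]□1□2120
Step 4: δ(r0, □) = (r1, □, R) → □[r1]1□2120
Step 5: δ(r1, 1) = (rA, 1, L) → [rA]□1□2120

The machine reaches the accept state rA and halts.

The machine executed 5 steps before halting.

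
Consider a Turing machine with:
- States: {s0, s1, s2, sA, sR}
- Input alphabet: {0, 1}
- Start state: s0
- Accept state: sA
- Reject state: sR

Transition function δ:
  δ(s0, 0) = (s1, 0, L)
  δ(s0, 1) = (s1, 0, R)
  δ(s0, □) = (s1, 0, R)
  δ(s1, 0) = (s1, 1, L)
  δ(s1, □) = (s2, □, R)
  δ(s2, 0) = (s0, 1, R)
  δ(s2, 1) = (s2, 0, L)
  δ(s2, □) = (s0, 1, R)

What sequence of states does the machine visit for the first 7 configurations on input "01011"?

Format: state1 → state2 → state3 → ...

Execution trace:
Initial: [s0]01011
Step 1: δ(s0, 0) = (s1, 0, L) → [s1]□01011
Step 2: δ(s1, □) = (s2, □, R) → □[s2]01011
Step 3: δ(s2, 0) = (s0, 1, R) → □1[s0]1011
Step 4: δ(s0, 1) = (s1, 0, R) → □10[s1]011
Step 5: δ(s1, 0) = (s1, 1, L) → □1[s1]0111
Step 6: δ(s1, 0) = (s1, 1, L) → □[s1]11111

No transition is defined for δ(s1, 1). By convention the machine halts and rejects.

State sequence: s0 → s1 → s2 → s0 → s1 → s1 → s1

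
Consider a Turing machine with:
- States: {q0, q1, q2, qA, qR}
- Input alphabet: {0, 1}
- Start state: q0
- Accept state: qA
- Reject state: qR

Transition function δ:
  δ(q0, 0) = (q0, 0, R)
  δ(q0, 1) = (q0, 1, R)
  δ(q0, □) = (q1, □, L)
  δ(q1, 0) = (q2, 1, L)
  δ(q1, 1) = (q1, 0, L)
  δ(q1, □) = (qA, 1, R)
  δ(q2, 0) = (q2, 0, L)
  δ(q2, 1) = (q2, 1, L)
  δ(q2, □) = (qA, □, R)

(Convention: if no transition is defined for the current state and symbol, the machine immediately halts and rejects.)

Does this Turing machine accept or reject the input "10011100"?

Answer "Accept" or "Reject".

Execution trace:
Initial: [q0]10011100
Step 1: δ(q0, 1) = (q0, 1, R) → 1[q0]0011100
Step 2: δ(q0, 0) = (q0, 0, R) → 10[q0]011100
Step 3: δ(q0, 0) = (q0, 0, R) → 100[q0]11100
Step 4: δ(q0, 1) = (q0, 1, R) → 1001[q0]1100
Step 5: δ(q0, 1) = (q0, 1, R) → 10011[q0]100
Step 6: δ(q0, 1) = (q0, 1, R) → 100111[q0]00
Step 7: δ(q0, 0) = (q0, 0, R) → 1001110[q0]0
Step 8: δ(q0, 0) = (q0, 0, R) → 10011100[q0]□
Step 9: δ(q0, □) = (q1, □, L) → 1001110[q1]0□
Step 10: δ(q1, 0) = (q2, 1, L) → 100111[q2]01□
Step 11: δ(q2, 0) = (q2, 0, L) → 10011[q2]101□
Step 12: δ(q2, 1) = (q2, 1, L) → 1001[q2]1101□
Step 13: δ(q2, 1) = (q2, 1, L) → 100[q2]11101□
Step 14: δ(q2, 1) = (q2, 1, L) → 10[q2]011101□
Step 15: δ(q2, 0) = (q2, 0, L) → 1[q2]0011101□
Step 16: δ(q2, 0) = (q2, 0, L) → [q2]10011101□
Step 17: δ(q2, 1) = (q2, 1, L) → [q2]□10011101□
Step 18: δ(q2, □) = (qA, □, R) → □[qA]10011101□

The machine reaches the accept state qA and halts.

Answer: Accept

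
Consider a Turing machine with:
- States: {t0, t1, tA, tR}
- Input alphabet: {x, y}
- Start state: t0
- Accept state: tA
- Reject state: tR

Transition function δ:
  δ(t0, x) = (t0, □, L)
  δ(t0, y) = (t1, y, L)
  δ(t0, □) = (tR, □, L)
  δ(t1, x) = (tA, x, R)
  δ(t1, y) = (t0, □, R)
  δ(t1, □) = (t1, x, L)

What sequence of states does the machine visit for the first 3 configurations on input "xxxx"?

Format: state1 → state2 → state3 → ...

Execution trace:
Initial: [t0]xxxx
Step 1: δ(t0, x) = (t0, □, L) → [t0]□□xxx
Step 2: δ(t0, □) = (tR, □, L) → [tR]□□□xxx

The machine reaches the reject state tR and halts.

State sequence: t0 → t0 → tR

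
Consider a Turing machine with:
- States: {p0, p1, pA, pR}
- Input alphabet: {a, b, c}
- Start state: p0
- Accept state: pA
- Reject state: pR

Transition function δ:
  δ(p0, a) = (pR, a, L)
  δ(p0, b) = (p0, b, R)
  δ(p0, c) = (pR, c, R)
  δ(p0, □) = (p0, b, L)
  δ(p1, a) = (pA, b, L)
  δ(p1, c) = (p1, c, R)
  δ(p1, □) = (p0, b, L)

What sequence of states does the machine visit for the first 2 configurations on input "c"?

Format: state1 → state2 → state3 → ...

Execution trace:
Initial: [p0]c
Step 1: δ(p0, c) = (pR, c, R) → c[pR]□

The machine reaches the reject state pR and halts.

State sequence: p0 → pR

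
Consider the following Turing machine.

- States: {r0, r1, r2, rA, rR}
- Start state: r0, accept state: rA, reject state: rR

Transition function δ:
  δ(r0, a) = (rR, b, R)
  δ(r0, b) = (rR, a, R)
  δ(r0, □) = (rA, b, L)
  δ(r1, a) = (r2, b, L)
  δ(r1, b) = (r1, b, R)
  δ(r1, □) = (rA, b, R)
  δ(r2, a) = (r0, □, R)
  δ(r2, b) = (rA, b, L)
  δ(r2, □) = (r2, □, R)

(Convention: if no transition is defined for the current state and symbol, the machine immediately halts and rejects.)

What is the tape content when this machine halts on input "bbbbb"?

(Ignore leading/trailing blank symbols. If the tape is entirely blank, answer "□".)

Execution trace:
Initial: [r0]bbbbb
Step 1: δ(r0, b) = (rR, a, R) → a[rR]bbbb

The machine reaches the reject state rR and halts.

Final tape (ignoring leading/trailing blanks): abbbb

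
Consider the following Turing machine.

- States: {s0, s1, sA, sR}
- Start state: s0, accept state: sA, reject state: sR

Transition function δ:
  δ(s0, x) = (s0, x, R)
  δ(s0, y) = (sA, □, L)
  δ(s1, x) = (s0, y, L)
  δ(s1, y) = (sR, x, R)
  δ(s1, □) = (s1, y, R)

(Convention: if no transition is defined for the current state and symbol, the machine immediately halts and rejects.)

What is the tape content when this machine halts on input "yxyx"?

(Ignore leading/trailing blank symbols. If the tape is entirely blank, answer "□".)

Execution trace:
Initial: [s0]yxyx
Step 1: δ(s0, y) = (sA, □, L) → [sA]□□xyx

The machine reaches the accept state sA and halts.

Final tape (ignoring leading/trailing blanks): xyx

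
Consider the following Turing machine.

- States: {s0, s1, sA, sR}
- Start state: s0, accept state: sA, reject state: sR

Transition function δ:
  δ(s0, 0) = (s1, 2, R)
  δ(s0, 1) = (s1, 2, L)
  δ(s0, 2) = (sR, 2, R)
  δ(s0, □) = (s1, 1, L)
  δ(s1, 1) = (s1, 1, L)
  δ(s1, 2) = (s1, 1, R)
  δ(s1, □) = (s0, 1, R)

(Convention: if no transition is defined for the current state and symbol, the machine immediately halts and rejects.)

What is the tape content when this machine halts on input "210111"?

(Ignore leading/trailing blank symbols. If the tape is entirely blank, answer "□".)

Execution trace:
Initial: [s0]210111
Step 1: δ(s0, 2) = (sR, 2, R) → 2[sR]10111

The machine reaches the reject state sR and halts.

Final tape (ignoring leading/trailing blanks): 210111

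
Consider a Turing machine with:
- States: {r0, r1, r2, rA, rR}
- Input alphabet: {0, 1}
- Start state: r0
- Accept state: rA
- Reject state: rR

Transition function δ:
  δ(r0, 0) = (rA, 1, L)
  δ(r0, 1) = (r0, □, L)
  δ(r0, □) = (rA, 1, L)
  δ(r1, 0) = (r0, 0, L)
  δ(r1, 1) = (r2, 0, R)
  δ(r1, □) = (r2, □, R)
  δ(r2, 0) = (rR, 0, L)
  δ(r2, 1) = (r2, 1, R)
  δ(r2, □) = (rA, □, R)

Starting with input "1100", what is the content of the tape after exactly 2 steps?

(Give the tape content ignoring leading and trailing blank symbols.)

Execution trace:
Initial: [r0]1100
Step 1: δ(r0, 1) = (r0, □, L) → [r0]□□100
Step 2: δ(r0, □) = (rA, 1, L) → [rA]□1□100

The machine reaches the accept state rA and halts.

After 2 steps, the tape (ignoring leading/trailing blanks) is: 1□100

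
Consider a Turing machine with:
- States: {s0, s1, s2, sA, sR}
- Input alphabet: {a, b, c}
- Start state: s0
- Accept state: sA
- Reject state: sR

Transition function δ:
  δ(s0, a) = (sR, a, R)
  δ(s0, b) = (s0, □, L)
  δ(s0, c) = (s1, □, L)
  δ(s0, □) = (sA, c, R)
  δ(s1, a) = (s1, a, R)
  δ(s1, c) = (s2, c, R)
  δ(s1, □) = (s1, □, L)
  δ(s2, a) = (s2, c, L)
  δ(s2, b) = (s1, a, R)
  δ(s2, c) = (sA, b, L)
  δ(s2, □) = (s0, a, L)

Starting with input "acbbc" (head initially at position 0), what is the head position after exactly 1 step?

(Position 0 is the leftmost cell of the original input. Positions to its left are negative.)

Execution trace (head position shown):
Step 0: [s0]acbbc  (head at position 0)
Step 1: move right → a[sR]cbbc  (head at position 1)

After 1 step, the head is at position 1.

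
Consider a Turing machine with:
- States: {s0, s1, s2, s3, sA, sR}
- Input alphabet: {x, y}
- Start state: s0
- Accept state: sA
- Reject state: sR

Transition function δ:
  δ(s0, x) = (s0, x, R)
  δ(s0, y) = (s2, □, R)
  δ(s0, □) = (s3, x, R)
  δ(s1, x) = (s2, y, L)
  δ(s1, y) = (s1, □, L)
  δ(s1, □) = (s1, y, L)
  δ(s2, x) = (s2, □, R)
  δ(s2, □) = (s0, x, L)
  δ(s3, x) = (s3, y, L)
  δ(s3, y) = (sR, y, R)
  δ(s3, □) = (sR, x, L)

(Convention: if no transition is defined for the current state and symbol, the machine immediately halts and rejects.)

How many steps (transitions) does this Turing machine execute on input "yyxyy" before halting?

Execution trace:
Initial: [s0]yyxyy
Step 1: δ(s0, y) = (s2, □, R) → □[s2]yxyy

No transition is defined for δ(s2, y). By convention the machine halts and rejects.

The machine executed 1 step before halting.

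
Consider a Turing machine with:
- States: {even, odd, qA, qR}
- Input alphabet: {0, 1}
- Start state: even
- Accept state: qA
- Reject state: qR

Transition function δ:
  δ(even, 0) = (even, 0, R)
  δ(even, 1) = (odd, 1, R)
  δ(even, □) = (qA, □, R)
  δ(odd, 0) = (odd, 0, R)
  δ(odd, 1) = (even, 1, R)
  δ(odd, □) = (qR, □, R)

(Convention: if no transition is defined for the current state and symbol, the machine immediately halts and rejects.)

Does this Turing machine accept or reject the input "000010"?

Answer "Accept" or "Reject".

Execution trace:
Initial: [even]000010
Step 1: δ(even, 0) = (even, 0, R) → 0[even]00010
Step 2: δ(even, 0) = (even, 0, R) → 00[even]0010
Step 3: δ(even, 0) = (even, 0, R) → 000[even]010
Step 4: δ(even, 0) = (even, 0, R) → 0000[even]10
Step 5: δ(even, 1) = (odd, 1, R) → 00001[odd]0
Step 6: δ(odd, 0) = (odd, 0, R) → 000010[odd]□
Step 7: δ(odd, □) = (qR, □, R) → 000010□[qR]□

The machine reaches the reject state qR and halts.

Answer: Reject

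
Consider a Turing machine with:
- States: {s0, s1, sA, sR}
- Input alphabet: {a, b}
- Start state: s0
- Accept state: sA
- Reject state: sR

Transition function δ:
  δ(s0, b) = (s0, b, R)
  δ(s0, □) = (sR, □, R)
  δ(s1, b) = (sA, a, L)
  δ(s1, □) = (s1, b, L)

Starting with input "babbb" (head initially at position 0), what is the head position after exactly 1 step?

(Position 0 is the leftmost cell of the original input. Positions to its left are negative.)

Execution trace (head position shown):
Step 0: [s0]babbb  (head at position 0)
Step 1: move right → b[s0]abbb  (head at position 1)

After 1 step, the head is at position 1.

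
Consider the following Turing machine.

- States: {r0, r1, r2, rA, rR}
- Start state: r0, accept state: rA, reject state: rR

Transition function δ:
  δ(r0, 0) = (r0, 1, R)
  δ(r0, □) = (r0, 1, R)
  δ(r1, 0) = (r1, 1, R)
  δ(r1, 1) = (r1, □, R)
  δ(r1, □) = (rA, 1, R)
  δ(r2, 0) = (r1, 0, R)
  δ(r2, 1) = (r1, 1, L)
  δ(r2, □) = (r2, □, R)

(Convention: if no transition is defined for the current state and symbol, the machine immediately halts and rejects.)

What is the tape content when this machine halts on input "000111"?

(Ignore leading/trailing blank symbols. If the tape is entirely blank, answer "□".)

Execution trace:
Initial: [r0]000111
Step 1: δ(r0, 0) = (r0, 1, R) → 1[r0]00111
Step 2: δ(r0, 0) = (r0, 1, R) → 11[r0]0111
Step 3: δ(r0, 0) = (r0, 1, R) → 111[r0]111

No transition is defined for δ(r0, 1). By convention the machine halts and rejects.

Final tape (ignoring leading/trailing blanks): 111111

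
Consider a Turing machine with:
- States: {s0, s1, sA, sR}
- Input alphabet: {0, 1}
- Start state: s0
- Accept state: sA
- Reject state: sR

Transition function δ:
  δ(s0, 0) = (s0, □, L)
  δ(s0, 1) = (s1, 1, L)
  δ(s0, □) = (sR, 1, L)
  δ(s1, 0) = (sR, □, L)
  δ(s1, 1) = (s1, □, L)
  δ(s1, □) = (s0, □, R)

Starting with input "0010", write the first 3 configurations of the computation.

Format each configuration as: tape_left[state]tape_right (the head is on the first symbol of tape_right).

Transitions applied:
Step 1: δ(s0, 0) = (s0, □, L)
Step 2: δ(s0, □) = (sR, 1, L)

The first 3 configurations are:
[s0]0010 ⊢ [s0]□□010 ⊢ [sR]□1□010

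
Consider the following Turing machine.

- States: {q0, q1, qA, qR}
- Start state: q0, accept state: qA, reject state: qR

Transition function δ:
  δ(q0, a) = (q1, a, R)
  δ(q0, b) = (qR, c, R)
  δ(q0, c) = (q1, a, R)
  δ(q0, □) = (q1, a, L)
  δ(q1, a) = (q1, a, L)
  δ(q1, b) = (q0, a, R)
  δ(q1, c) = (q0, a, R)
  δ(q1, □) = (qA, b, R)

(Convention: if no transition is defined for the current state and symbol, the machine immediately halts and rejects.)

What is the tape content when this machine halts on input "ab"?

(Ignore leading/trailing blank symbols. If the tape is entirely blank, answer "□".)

Execution trace:
Initial: [q0]ab
Step 1: δ(q0, a) = (q1, a, R) → a[q1]b
Step 2: δ(q1, b) = (q0, a, R) → aa[q0]□
Step 3: δ(q0, □) = (q1, a, L) → a[q1]aa
Step 4: δ(q1, a) = (q1, a, L) → [q1]aaa
Step 5: δ(q1, a) = (q1, a, L) → [q1]□aaa
Step 6: δ(q1, □) = (qA, b, R) → b[qA]aaa

The machine reaches the accept state qA and halts.

Final tape (ignoring leading/trailing blanks): baaa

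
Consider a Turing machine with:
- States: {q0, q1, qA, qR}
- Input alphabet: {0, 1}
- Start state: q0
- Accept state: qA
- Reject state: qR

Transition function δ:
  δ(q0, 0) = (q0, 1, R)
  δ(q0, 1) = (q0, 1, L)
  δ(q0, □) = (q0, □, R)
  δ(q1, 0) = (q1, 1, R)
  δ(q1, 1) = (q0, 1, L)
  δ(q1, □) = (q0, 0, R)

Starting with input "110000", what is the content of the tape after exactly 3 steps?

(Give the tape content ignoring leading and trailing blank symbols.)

Execution trace:
Initial: [q0]110000
Step 1: δ(q0, 1) = (q0, 1, L) → [q0]□110000
Step 2: δ(q0, □) = (q0, □, R) → □[q0]110000
Step 3: δ(q0, 1) = (q0, 1, L) → [q0]□110000

After 3 steps, the tape (ignoring leading/trailing blanks) is: 110000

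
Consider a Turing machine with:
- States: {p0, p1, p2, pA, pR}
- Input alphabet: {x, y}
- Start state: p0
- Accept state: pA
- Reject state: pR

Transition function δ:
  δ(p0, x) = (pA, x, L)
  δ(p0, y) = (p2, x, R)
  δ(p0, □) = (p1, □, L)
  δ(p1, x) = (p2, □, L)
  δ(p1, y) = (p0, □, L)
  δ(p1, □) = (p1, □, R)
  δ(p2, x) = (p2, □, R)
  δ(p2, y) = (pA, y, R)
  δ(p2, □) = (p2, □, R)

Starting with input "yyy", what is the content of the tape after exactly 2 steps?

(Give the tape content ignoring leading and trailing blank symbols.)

Execution trace:
Initial: [p0]yyy
Step 1: δ(p0, y) = (p2, x, R) → x[p2]yy
Step 2: δ(p2, y) = (pA, y, R) → xy[pA]y

The machine reaches the accept state pA and halts.

After 2 steps, the tape (ignoring leading/trailing blanks) is: xyy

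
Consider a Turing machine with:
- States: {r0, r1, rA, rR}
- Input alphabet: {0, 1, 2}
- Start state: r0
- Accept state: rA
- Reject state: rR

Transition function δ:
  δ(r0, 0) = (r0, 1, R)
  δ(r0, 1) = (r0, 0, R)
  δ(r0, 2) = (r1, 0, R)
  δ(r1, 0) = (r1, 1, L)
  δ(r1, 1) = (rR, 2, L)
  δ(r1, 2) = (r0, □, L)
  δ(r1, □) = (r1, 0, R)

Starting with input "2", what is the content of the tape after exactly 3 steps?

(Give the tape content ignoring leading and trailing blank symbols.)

Execution trace:
Initial: [r0]2
Step 1: δ(r0, 2) = (r1, 0, R) → 0[r1]□
Step 2: δ(r1, □) = (r1, 0, R) → 00[r1]□
Step 3: δ(r1, □) = (r1, 0, R) → 000[r1]□

After 3 steps, the tape (ignoring leading/trailing blanks) is: 000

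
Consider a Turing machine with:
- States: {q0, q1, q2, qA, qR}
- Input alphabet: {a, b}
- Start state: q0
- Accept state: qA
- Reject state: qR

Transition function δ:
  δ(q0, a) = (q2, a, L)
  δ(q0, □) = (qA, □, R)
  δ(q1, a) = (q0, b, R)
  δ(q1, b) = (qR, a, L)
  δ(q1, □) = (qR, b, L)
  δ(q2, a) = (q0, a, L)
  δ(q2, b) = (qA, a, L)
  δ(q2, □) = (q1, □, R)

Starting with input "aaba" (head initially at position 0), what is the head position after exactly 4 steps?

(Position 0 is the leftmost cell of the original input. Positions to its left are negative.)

Execution trace (head position shown):
Step 0: [q0]aaba  (head at position 0)
Step 1: move left → [q2]□aaba  (head at position -1)
Step 2: move right → □[q1]aaba  (head at position 0)
Step 3: move right → □b[q0]aba  (head at position 1)
Step 4: move left → □[q2]baba  (head at position 0)

After 4 steps, the head is at position 0.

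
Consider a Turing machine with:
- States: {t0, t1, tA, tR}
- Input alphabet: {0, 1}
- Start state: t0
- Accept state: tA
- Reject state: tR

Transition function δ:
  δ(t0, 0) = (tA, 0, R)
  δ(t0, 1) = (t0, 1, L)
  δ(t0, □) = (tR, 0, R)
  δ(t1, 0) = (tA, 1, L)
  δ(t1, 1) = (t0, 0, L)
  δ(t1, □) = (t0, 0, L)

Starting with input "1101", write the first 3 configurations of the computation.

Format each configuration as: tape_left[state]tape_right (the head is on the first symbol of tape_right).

Transitions applied:
Step 1: δ(t0, 1) = (t0, 1, L)
Step 2: δ(t0, □) = (tR, 0, R)

The first 3 configurations are:
[t0]1101 ⊢ [t0]□1101 ⊢ 0[tR]1101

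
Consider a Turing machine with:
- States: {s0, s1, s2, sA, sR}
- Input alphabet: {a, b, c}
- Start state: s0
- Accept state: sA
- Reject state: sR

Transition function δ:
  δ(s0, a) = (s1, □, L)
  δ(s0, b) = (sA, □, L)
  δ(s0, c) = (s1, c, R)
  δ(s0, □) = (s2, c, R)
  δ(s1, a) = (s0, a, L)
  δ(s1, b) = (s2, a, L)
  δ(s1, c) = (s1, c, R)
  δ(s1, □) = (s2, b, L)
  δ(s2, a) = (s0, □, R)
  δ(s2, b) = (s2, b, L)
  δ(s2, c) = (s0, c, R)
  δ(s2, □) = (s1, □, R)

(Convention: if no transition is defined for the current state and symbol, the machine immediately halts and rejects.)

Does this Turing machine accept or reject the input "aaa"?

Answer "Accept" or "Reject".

Execution trace:
Initial: [s0]aaa
Step 1: δ(s0, a) = (s1, □, L) → [s1]□□aa
Step 2: δ(s1, □) = (s2, b, L) → [s2]□b□aa
Step 3: δ(s2, □) = (s1, □, R) → □[s1]b□aa
Step 4: δ(s1, b) = (s2, a, L) → [s2]□a□aa
Step 5: δ(s2, □) = (s1, □, R) → □[s1]a□aa
Step 6: δ(s1, a) = (s0, a, L) → [s0]□a□aa
Step 7: δ(s0, □) = (s2, c, R) → c[s2]a□aa
Step 8: δ(s2, a) = (s0, □, R) → c□[s0]□aa
Step 9: δ(s0, □) = (s2, c, R) → c□c[s2]aa
Step 10: δ(s2, a) = (s0, □, R) → c□c□[s0]a
Step 11: δ(s0, a) = (s1, □, L) → c□c[s1]□□
Step 12: δ(s1, □) = (s2, b, L) → c□[s2]cb□
Step 13: δ(s2, c) = (s0, c, R) → c□c[s0]b□
Step 14: δ(s0, b) = (sA, □, L) → c□[sA]c□□

The machine reaches the accept state sA and halts.

Answer: Accept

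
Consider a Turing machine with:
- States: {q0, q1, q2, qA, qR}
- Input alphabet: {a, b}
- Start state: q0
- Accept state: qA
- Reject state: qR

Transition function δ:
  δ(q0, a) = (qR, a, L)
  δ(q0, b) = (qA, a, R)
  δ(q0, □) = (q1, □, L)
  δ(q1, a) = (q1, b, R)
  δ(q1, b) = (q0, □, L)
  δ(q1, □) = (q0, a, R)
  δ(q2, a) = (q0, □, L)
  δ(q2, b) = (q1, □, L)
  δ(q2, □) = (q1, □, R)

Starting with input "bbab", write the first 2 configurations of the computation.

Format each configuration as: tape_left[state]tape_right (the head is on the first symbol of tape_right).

Transitions applied:
Step 1: δ(q0, b) = (qA, a, R)

The first 2 configurations are:
[q0]bbab ⊢ a[qA]bab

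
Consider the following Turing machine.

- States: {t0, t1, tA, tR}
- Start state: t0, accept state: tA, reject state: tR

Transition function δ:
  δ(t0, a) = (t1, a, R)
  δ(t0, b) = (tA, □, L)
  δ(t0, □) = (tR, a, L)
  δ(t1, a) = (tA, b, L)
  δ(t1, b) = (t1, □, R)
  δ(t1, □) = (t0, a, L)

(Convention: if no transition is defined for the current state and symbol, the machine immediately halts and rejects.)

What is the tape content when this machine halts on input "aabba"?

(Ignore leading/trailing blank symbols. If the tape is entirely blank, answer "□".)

Execution trace:
Initial: [t0]aabba
Step 1: δ(t0, a) = (t1, a, R) → a[t1]abba
Step 2: δ(t1, a) = (tA, b, L) → [tA]abbba

The machine reaches the accept state tA and halts.

Final tape (ignoring leading/trailing blanks): abbba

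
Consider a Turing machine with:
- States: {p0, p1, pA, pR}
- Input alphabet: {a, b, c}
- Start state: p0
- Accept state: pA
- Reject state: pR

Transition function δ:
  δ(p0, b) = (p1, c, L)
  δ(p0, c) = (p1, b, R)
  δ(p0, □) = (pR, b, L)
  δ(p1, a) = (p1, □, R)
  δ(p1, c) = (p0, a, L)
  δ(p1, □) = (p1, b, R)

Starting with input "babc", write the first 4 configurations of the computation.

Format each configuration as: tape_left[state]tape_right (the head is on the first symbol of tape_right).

Transitions applied:
Step 1: δ(p0, b) = (p1, c, L)
Step 2: δ(p1, □) = (p1, b, R)
Step 3: δ(p1, c) = (p0, a, L)

The first 4 configurations are:
[p0]babc ⊢ [p1]□cabc ⊢ b[p1]cabc ⊢ [p0]baabc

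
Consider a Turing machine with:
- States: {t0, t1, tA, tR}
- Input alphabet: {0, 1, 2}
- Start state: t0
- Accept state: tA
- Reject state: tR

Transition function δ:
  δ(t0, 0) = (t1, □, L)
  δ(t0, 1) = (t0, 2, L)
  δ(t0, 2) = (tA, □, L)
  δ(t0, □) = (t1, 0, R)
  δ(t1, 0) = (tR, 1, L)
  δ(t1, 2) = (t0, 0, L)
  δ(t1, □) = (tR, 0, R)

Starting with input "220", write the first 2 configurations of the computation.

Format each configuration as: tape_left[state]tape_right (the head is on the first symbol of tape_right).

Transitions applied:
Step 1: δ(t0, 2) = (tA, □, L)

The first 2 configurations are:
[t0]220 ⊢ [tA]□□20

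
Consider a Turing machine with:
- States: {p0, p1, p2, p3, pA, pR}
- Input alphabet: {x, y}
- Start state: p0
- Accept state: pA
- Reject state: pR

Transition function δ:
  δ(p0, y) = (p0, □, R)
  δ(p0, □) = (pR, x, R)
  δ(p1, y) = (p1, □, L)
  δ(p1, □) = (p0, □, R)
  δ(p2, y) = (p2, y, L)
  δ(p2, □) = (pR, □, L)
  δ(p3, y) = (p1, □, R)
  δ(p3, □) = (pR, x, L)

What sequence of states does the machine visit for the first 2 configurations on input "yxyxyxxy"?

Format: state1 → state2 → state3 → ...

Execution trace:
Initial: [p0]yxyxyxxy
Step 1: δ(p0, y) = (p0, □, R) → □[p0]xyxyxxy

No transition is defined for δ(p0, x). By convention the machine halts and rejects.

State sequence: p0 → p0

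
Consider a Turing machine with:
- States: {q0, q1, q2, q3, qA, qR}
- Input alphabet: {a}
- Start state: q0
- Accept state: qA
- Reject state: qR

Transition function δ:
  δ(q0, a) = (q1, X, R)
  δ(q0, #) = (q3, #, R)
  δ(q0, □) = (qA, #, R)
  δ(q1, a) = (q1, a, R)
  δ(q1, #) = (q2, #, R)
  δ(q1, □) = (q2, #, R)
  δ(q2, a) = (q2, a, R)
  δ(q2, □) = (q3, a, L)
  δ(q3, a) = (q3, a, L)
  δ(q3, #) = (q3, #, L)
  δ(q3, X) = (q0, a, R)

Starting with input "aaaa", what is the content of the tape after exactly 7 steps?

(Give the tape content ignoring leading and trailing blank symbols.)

Execution trace:
Initial: [q0]aaaa
Step 1: δ(q0, a) = (q1, X, R) → X[q1]aaa
Step 2: δ(q1, a) = (q1, a, R) → Xa[q1]aa
Step 3: δ(q1, a) = (q1, a, R) → Xaa[q1]a
Step 4: δ(q1, a) = (q1, a, R) → Xaaa[q1]□
Step 5: δ(q1, □) = (q2, #, R) → Xaaa#[q2]□
Step 6: δ(q2, □) = (q3, a, L) → Xaaa[q3]#a
Step 7: δ(q3, #) = (q3, #, L) → Xaa[q3]a#a

After 7 steps, the tape (ignoring leading/trailing blanks) is: Xaaa#a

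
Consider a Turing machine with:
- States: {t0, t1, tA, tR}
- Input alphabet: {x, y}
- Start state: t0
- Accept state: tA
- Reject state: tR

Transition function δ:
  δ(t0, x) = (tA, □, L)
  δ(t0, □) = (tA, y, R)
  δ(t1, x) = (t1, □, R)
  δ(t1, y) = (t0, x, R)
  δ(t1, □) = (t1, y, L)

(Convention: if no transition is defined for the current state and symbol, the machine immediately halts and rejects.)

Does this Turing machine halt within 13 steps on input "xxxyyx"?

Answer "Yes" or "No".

Execution trace:
Initial: [t0]xxxyyx
Step 1: δ(t0, x) = (tA, □, L) → [tA]□□xxyyx

The machine reaches the accept state tA and halts.
The machine halted after 1 step (within the 13-step bound).

Answer: Yes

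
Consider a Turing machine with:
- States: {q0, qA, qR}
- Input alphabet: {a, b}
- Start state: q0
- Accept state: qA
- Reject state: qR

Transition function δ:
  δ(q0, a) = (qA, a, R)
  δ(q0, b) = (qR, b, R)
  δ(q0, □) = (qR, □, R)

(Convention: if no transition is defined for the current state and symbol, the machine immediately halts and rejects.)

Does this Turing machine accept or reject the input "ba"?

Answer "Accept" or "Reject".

Execution trace:
Initial: [q0]ba
Step 1: δ(q0, b) = (qR, b, R) → b[qR]a

The machine reaches the reject state qR and halts.

Answer: Reject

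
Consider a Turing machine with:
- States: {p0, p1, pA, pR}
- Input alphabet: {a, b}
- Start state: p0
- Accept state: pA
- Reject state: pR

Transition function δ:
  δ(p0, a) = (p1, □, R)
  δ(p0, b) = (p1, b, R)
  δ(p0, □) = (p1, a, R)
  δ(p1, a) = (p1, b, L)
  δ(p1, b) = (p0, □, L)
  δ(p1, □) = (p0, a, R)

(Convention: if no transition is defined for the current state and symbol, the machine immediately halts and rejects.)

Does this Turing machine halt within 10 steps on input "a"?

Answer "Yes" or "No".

Execution trace:
Initial: [p0]a
Step 1: δ(p0, a) = (p1, □, R) → □[p1]□
Step 2: δ(p1, □) = (p0, a, R) → □a[p0]□
Step 3: δ(p0, □) = (p1, a, R) → □aa[p1]□
Step 4: δ(p1, □) = (p0, a, R) → □aaa[p0]□
Step 5: δ(p0, □) = (p1, a, R) → □aaaa[p1]□
Step 6: δ(p1, □) = (p0, a, R) → □aaaaa[p0]□
Step 7: δ(p0, □) = (p1, a, R) → □aaaaaa[p1]□
Step 8: δ(p1, □) = (p0, a, R) → □aaaaaaa[p0]□
Step 9: δ(p0, □) = (p1, a, R) → □aaaaaaaa[p1]□
Step 10: δ(p1, □) = (p0, a, R) → □aaaaaaaaa[p0]□

The machine has not reached a halting state after 10 steps.
The machine did not halt within the 10-step bound.

Answer: No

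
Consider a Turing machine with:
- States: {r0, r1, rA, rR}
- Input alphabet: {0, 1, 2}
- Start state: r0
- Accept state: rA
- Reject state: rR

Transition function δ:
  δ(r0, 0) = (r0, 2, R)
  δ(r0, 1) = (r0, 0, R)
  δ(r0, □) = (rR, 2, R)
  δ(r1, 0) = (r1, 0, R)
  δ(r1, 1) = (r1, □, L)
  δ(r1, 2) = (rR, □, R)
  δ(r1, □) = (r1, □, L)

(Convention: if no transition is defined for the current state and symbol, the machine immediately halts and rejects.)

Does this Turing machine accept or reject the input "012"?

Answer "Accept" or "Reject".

Execution trace:
Initial: [r0]012
Step 1: δ(r0, 0) = (r0, 2, R) → 2[r0]12
Step 2: δ(r0, 1) = (r0, 0, R) → 20[r0]2

No transition is defined for δ(r0, 2). By convention the machine halts and rejects.

Answer: Reject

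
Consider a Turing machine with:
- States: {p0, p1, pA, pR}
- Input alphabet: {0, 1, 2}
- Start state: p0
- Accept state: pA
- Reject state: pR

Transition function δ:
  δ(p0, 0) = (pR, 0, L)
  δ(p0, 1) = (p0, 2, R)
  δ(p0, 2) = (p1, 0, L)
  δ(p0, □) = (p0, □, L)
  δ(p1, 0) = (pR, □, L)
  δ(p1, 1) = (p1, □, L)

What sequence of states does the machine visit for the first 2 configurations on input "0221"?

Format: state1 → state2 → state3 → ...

Execution trace:
Initial: [p0]0221
Step 1: δ(p0, 0) = (pR, 0, L) → [pR]□0221

The machine reaches the reject state pR and halts.

State sequence: p0 → pR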